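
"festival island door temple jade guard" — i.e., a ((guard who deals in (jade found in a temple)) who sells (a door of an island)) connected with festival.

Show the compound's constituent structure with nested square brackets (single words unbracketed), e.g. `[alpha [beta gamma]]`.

At the top level: head "guard" (specifically "island door temple jade guard"); modifier "festival".
"island door temple jade guard" → head "guard" (specifically "temple jade guard"), modifier "island door".
"island door" → head "door", modifier "island".
"temple jade guard" → head "guard", modifier "temple jade".
"temple jade" → head "jade", modifier "temple".
So the structure is [festival [[island door] [[temple jade] guard]]].

[festival [[island door] [[temple jade] guard]]]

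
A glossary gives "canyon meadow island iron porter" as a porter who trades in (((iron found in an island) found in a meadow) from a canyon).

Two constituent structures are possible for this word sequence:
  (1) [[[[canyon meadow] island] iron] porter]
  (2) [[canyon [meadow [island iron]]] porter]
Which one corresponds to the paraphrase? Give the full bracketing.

The paraphrase's head is the "porter" part ("porter"); its modifier is "canyon meadow island iron".
That top-level split, carried through the inner groups, gives [[canyon [meadow [island iron]]] porter].

[[canyon [meadow [island iron]]] porter]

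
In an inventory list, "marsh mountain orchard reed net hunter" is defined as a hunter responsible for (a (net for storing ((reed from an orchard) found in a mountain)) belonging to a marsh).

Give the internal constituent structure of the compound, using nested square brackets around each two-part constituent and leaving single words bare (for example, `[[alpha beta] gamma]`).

[[marsh [[mountain [orchard reed]] net]] hunter]

Overall it is a kind of hunter; the modifier is "marsh mountain orchard reed net".
"marsh mountain orchard reed net" → head "net" (specifically "mountain orchard reed net"), modifier "marsh".
"mountain orchard reed net" → head "net", modifier "mountain orchard reed".
"mountain orchard reed" → head "reed" (specifically "orchard reed"), modifier "mountain".
"orchard reed" → head "reed", modifier "orchard".
So the structure is [[marsh [[mountain [orchard reed]] net]] hunter].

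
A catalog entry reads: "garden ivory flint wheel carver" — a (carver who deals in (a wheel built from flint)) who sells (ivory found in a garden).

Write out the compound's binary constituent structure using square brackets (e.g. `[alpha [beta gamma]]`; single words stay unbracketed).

Whole compound: head "carver" (specifically "flint wheel carver"), modifier "garden ivory".
"garden ivory" → head "ivory", modifier "garden".
"flint wheel carver" → head "carver", modifier "flint wheel".
"flint wheel" → head "wheel", modifier "flint".
Assembled: [[garden ivory] [[flint wheel] carver]].

[[garden ivory] [[flint wheel] carver]]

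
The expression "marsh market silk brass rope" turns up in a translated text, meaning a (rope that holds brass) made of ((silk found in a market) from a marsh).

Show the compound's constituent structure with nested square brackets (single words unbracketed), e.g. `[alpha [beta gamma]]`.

At the top level: head "rope" (specifically "brass rope"); modifier "marsh market silk".
"marsh market silk" → head "silk" (specifically "market silk"), modifier "marsh".
"market silk" → head "silk", modifier "market".
"brass rope" → head "rope", modifier "brass".
Putting it together: [[marsh [market silk]] [brass rope]].

[[marsh [market silk]] [brass rope]]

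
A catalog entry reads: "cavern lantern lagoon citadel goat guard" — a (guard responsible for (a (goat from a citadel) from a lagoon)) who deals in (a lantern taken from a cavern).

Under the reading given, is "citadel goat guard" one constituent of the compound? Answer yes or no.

no

The top-level split is [cavern lantern] [lagoon citadel goat guard]; the full structure is [[cavern lantern] [[lagoon [citadel goat]] guard]].
"citadel goat guard" straddles a constituent boundary, so it is not a single unit.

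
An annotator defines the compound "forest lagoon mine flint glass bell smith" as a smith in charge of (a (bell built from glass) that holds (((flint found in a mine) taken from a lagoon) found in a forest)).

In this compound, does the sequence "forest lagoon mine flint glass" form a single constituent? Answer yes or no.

no

The top-level split is [forest lagoon mine flint glass bell] [smith]; the full structure is [[[forest [lagoon [mine flint]]] [glass bell]] smith].
"forest lagoon mine flint glass" straddles a constituent boundary, so it is not a single unit.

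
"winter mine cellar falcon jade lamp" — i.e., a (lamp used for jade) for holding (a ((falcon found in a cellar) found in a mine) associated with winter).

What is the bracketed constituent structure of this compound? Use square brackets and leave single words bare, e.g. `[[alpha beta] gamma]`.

[[winter [mine [cellar falcon]]] [jade lamp]]

At the top level: head "lamp" (specifically "jade lamp"); modifier "winter mine cellar falcon".
Within "winter mine cellar falcon", the head is "falcon" (specifically "mine cellar falcon") and the modifier is "winter".
Within "mine cellar falcon", the head is "falcon" (specifically "cellar falcon") and the modifier is "mine".
Within "cellar falcon", the head is "falcon" and the modifier is "cellar".
Within "jade lamp", the head is "lamp" and the modifier is "jade".
Assembled: [[winter [mine [cellar falcon]]] [jade lamp]].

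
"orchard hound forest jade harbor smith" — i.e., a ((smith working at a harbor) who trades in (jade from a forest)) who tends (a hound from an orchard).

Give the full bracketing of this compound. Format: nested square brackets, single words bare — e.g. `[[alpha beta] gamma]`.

The outermost head in the paraphrase is "smith" (specifically "forest jade harbor smith"), modified by "orchard hound".
"orchard hound" → head "hound", modifier "orchard".
"forest jade harbor smith" → head "smith" (specifically "harbor smith"), modifier "forest jade".
"forest jade" → head "jade", modifier "forest".
"harbor smith" → head "smith", modifier "harbor".
Putting it together: [[orchard hound] [[forest jade] [harbor smith]]].

[[orchard hound] [[forest jade] [harbor smith]]]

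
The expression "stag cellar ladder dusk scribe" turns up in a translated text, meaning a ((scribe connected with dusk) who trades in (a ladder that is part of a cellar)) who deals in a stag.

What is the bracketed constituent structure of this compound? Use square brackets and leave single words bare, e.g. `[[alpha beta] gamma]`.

Whole compound: head "scribe" (specifically "cellar ladder dusk scribe"), modifier "stag".
"cellar ladder dusk scribe" → head "scribe" (specifically "dusk scribe"), modifier "cellar ladder".
"cellar ladder" → head "ladder", modifier "cellar".
"dusk scribe" → head "scribe", modifier "dusk".
Putting it together: [stag [[cellar ladder] [dusk scribe]]].

[stag [[cellar ladder] [dusk scribe]]]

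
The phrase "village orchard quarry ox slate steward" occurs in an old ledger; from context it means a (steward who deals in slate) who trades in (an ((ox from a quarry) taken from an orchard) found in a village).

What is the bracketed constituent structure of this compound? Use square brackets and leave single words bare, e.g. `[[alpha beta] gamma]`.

At the top level: head "steward" (specifically "slate steward"); modifier "village orchard quarry ox".
Inside "village orchard quarry ox": head "ox" (specifically "orchard quarry ox"), modifier "village".
Inside "orchard quarry ox": head "ox" (specifically "quarry ox"), modifier "orchard".
Inside "quarry ox": head "ox", modifier "quarry".
Inside "slate steward": head "steward", modifier "slate".
Putting it together: [[village [orchard [quarry ox]]] [slate steward]].

[[village [orchard [quarry ox]]] [slate steward]]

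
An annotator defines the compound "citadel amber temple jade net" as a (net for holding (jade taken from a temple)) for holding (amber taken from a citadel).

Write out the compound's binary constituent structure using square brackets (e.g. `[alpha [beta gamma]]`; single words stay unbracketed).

[[citadel amber] [[temple jade] net]]

Overall it is a kind of net (specifically "temple jade net"); the modifier is "citadel amber".
"citadel amber" → head "amber", modifier "citadel".
"temple jade net" → head "net", modifier "temple jade".
"temple jade" → head "jade", modifier "temple".
So the structure is [[citadel amber] [[temple jade] net]].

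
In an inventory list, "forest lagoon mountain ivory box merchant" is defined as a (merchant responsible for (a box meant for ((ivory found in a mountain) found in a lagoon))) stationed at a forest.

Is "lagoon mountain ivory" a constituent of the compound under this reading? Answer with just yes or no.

The paraphrase groups the words so that "lagoon mountain ivory" is one unit: it corresponds to a single parenthesized sub-phrase.
The full structure is [forest [[[lagoon [mountain ivory]] box] merchant]], in which [lagoon mountain ivory] is a constituent.

yes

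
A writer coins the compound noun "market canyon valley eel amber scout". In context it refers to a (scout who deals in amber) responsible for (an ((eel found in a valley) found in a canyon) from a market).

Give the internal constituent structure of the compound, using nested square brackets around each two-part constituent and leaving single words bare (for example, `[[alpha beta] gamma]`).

[[market [canyon [valley eel]]] [amber scout]]

At the top level: head "scout" (specifically "amber scout"); modifier "market canyon valley eel".
Within "market canyon valley eel", the head is "eel" (specifically "canyon valley eel") and the modifier is "market".
Within "canyon valley eel", the head is "eel" (specifically "valley eel") and the modifier is "canyon".
Within "valley eel", the head is "eel" and the modifier is "valley".
Within "amber scout", the head is "scout" and the modifier is "amber".
Assembled: [[market [canyon [valley eel]]] [amber scout]].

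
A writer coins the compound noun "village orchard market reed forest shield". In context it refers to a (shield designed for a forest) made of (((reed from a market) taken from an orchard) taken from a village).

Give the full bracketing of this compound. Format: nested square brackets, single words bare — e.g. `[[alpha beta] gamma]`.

[[village [orchard [market reed]]] [forest shield]]

At the top level: head "shield" (specifically "forest shield"); modifier "village orchard market reed".
"village orchard market reed" → head "reed" (specifically "orchard market reed"), modifier "village".
"orchard market reed" → head "reed" (specifically "market reed"), modifier "orchard".
"market reed" → head "reed", modifier "market".
"forest shield" → head "shield", modifier "forest".
So the structure is [[village [orchard [market reed]]] [forest shield]].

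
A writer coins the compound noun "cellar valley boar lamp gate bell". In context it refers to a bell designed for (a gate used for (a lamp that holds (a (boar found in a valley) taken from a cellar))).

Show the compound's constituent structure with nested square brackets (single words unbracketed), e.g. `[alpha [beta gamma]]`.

At the top level: head "bell"; modifier "cellar valley boar lamp gate".
"cellar valley boar lamp gate" → head "gate", modifier "cellar valley boar lamp".
"cellar valley boar lamp" → head "lamp", modifier "cellar valley boar".
"cellar valley boar" → head "boar" (specifically "valley boar"), modifier "cellar".
"valley boar" → head "boar", modifier "valley".
So the structure is [[[[cellar [valley boar]] lamp] gate] bell].

[[[[cellar [valley boar]] lamp] gate] bell]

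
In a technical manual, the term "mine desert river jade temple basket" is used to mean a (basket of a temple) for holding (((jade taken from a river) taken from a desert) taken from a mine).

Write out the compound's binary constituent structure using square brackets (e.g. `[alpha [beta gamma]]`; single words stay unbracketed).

Overall it is a kind of basket (specifically "temple basket"); the modifier is "mine desert river jade".
Inside "mine desert river jade": head "jade" (specifically "desert river jade"), modifier "mine".
Inside "desert river jade": head "jade" (specifically "river jade"), modifier "desert".
Inside "river jade": head "jade", modifier "river".
Inside "temple basket": head "basket", modifier "temple".
So the structure is [[mine [desert [river jade]]] [temple basket]].

[[mine [desert [river jade]]] [temple basket]]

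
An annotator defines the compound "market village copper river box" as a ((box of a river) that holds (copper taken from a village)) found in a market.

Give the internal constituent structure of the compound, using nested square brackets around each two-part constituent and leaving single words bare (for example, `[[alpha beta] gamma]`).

Whole compound: head "box" (specifically "village copper river box"), modifier "market".
Inside "village copper river box": head "box" (specifically "river box"), modifier "village copper".
Inside "village copper": head "copper", modifier "village".
Inside "river box": head "box", modifier "river".
Putting it together: [market [[village copper] [river box]]].

[market [[village copper] [river box]]]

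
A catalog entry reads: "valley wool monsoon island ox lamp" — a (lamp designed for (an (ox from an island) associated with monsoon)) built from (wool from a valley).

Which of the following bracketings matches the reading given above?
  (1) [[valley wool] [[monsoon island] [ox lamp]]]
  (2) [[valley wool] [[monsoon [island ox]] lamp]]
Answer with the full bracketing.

[[valley wool] [[monsoon [island ox]] lamp]]

The paraphrase's head is the "lamp" part ("monsoon island ox lamp"); its modifier is "valley wool".
That top-level split, carried through the inner groups, gives [[valley wool] [[monsoon [island ox]] lamp]].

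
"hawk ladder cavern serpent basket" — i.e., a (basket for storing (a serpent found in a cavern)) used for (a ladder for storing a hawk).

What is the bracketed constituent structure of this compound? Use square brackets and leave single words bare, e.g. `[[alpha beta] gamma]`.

At the top level: head "basket" (specifically "cavern serpent basket"); modifier "hawk ladder".
Inside "hawk ladder": head "ladder", modifier "hawk".
Inside "cavern serpent basket": head "basket", modifier "cavern serpent".
Inside "cavern serpent": head "serpent", modifier "cavern".
Putting it together: [[hawk ladder] [[cavern serpent] basket]].

[[hawk ladder] [[cavern serpent] basket]]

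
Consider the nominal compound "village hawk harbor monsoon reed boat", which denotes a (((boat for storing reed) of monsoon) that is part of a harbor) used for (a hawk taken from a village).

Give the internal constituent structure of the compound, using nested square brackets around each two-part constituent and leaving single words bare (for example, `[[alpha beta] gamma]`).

[[village hawk] [harbor [monsoon [reed boat]]]]

Whole compound: head "boat" (specifically "harbor monsoon reed boat"), modifier "village hawk".
Within "village hawk", the head is "hawk" and the modifier is "village".
Within "harbor monsoon reed boat", the head is "boat" (specifically "monsoon reed boat") and the modifier is "harbor".
Within "monsoon reed boat", the head is "boat" (specifically "reed boat") and the modifier is "monsoon".
Within "reed boat", the head is "boat" and the modifier is "reed".
So the structure is [[village hawk] [harbor [monsoon [reed boat]]]].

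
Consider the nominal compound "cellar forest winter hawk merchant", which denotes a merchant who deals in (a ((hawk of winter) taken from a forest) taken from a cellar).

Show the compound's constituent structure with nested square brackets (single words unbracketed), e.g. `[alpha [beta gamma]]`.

[[cellar [forest [winter hawk]]] merchant]

The outermost head in the paraphrase is "merchant", modified by "cellar forest winter hawk".
"cellar forest winter hawk" → head "hawk" (specifically "forest winter hawk"), modifier "cellar".
"forest winter hawk" → head "hawk" (specifically "winter hawk"), modifier "forest".
"winter hawk" → head "hawk", modifier "winter".
Putting it together: [[cellar [forest [winter hawk]]] merchant].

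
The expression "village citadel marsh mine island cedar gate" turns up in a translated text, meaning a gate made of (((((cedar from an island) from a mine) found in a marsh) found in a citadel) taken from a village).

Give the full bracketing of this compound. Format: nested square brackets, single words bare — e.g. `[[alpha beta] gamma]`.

Whole compound: head "gate", modifier "village citadel marsh mine island cedar".
Within "village citadel marsh mine island cedar", the head is "cedar" (specifically "citadel marsh mine island cedar") and the modifier is "village".
Within "citadel marsh mine island cedar", the head is "cedar" (specifically "marsh mine island cedar") and the modifier is "citadel".
Within "marsh mine island cedar", the head is "cedar" (specifically "mine island cedar") and the modifier is "marsh".
Within "mine island cedar", the head is "cedar" (specifically "island cedar") and the modifier is "mine".
Within "island cedar", the head is "cedar" and the modifier is "island".
Assembled: [[village [citadel [marsh [mine [island cedar]]]]] gate].

[[village [citadel [marsh [mine [island cedar]]]]] gate]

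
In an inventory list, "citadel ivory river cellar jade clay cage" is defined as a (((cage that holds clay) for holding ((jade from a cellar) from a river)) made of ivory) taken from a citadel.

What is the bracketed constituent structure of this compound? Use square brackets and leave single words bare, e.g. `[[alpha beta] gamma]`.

[citadel [ivory [[river [cellar jade]] [clay cage]]]]

At the top level: head "cage" (specifically "ivory river cellar jade clay cage"); modifier "citadel".
"ivory river cellar jade clay cage" → head "cage" (specifically "river cellar jade clay cage"), modifier "ivory".
"river cellar jade clay cage" → head "cage" (specifically "clay cage"), modifier "river cellar jade".
"river cellar jade" → head "jade" (specifically "cellar jade"), modifier "river".
"cellar jade" → head "jade", modifier "cellar".
"clay cage" → head "cage", modifier "clay".
So the structure is [citadel [ivory [[river [cellar jade]] [clay cage]]]].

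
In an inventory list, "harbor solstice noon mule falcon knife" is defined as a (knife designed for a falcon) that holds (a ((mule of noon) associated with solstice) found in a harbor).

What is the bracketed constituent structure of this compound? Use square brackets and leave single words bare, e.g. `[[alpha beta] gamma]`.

[[harbor [solstice [noon mule]]] [falcon knife]]

Overall it is a kind of knife (specifically "falcon knife"); the modifier is "harbor solstice noon mule".
Inside "harbor solstice noon mule": head "mule" (specifically "solstice noon mule"), modifier "harbor".
Inside "solstice noon mule": head "mule" (specifically "noon mule"), modifier "solstice".
Inside "noon mule": head "mule", modifier "noon".
Inside "falcon knife": head "knife", modifier "falcon".
Putting it together: [[harbor [solstice [noon mule]]] [falcon knife]].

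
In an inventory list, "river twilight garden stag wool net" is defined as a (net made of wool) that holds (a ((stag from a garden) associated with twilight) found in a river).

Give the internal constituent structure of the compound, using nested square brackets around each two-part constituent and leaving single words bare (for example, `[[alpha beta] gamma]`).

Whole compound: head "net" (specifically "wool net"), modifier "river twilight garden stag".
Within "river twilight garden stag", the head is "stag" (specifically "twilight garden stag") and the modifier is "river".
Within "twilight garden stag", the head is "stag" (specifically "garden stag") and the modifier is "twilight".
Within "garden stag", the head is "stag" and the modifier is "garden".
Within "wool net", the head is "net" and the modifier is "wool".
So the structure is [[river [twilight [garden stag]]] [wool net]].

[[river [twilight [garden stag]]] [wool net]]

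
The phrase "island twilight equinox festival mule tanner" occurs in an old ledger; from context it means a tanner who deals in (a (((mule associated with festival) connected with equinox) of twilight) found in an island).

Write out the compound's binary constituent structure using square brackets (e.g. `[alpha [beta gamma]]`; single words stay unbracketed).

[[island [twilight [equinox [festival mule]]]] tanner]

The outermost head in the paraphrase is "tanner", modified by "island twilight equinox festival mule".
"island twilight equinox festival mule" → head "mule" (specifically "twilight equinox festival mule"), modifier "island".
"twilight equinox festival mule" → head "mule" (specifically "equinox festival mule"), modifier "twilight".
"equinox festival mule" → head "mule" (specifically "festival mule"), modifier "equinox".
"festival mule" → head "mule", modifier "festival".
Assembled: [[island [twilight [equinox [festival mule]]]] tanner].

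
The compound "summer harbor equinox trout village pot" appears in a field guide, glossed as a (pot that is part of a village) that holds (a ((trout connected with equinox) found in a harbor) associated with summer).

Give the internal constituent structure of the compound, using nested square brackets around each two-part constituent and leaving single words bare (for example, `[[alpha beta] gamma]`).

Overall it is a kind of pot (specifically "village pot"); the modifier is "summer harbor equinox trout".
"summer harbor equinox trout" → head "trout" (specifically "harbor equinox trout"), modifier "summer".
"harbor equinox trout" → head "trout" (specifically "equinox trout"), modifier "harbor".
"equinox trout" → head "trout", modifier "equinox".
"village pot" → head "pot", modifier "village".
Assembled: [[summer [harbor [equinox trout]]] [village pot]].

[[summer [harbor [equinox trout]]] [village pot]]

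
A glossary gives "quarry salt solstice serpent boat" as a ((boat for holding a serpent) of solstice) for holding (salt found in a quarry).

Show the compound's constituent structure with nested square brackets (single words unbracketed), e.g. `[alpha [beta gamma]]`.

[[quarry salt] [solstice [serpent boat]]]

The outermost head in the paraphrase is "boat" (specifically "solstice serpent boat"), modified by "quarry salt".
"quarry salt" → head "salt", modifier "quarry".
"solstice serpent boat" → head "boat" (specifically "serpent boat"), modifier "solstice".
"serpent boat" → head "boat", modifier "serpent".
So the structure is [[quarry salt] [solstice [serpent boat]]].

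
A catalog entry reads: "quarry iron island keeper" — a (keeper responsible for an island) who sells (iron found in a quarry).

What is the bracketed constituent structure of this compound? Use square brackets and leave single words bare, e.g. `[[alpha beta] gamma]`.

[[quarry iron] [island keeper]]

Whole compound: head "keeper" (specifically "island keeper"), modifier "quarry iron".
Inside "quarry iron": head "iron", modifier "quarry".
Inside "island keeper": head "keeper", modifier "island".
Assembled: [[quarry iron] [island keeper]].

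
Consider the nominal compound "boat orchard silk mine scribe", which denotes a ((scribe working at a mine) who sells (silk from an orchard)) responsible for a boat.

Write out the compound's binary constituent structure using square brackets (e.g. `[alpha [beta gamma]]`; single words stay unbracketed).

[boat [[orchard silk] [mine scribe]]]

At the top level: head "scribe" (specifically "orchard silk mine scribe"); modifier "boat".
"orchard silk mine scribe" → head "scribe" (specifically "mine scribe"), modifier "orchard silk".
"orchard silk" → head "silk", modifier "orchard".
"mine scribe" → head "scribe", modifier "mine".
So the structure is [boat [[orchard silk] [mine scribe]]].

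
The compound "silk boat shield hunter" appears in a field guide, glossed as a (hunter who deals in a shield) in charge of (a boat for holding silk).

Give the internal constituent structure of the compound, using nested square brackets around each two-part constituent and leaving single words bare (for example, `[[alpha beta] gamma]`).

Overall it is a kind of hunter (specifically "shield hunter"); the modifier is "silk boat".
Within "silk boat", the head is "boat" and the modifier is "silk".
Within "shield hunter", the head is "hunter" and the modifier is "shield".
Assembled: [[silk boat] [shield hunter]].

[[silk boat] [shield hunter]]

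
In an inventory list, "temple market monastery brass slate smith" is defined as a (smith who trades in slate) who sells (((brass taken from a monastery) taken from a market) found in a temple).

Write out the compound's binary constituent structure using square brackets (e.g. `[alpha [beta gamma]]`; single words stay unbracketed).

[[temple [market [monastery brass]]] [slate smith]]

Whole compound: head "smith" (specifically "slate smith"), modifier "temple market monastery brass".
Inside "temple market monastery brass": head "brass" (specifically "market monastery brass"), modifier "temple".
Inside "market monastery brass": head "brass" (specifically "monastery brass"), modifier "market".
Inside "monastery brass": head "brass", modifier "monastery".
Inside "slate smith": head "smith", modifier "slate".
So the structure is [[temple [market [monastery brass]]] [slate smith]].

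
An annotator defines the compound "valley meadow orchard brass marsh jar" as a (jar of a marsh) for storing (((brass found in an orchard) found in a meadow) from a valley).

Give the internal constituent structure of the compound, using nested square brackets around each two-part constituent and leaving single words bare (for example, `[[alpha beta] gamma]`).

Overall it is a kind of jar (specifically "marsh jar"); the modifier is "valley meadow orchard brass".
"valley meadow orchard brass" → head "brass" (specifically "meadow orchard brass"), modifier "valley".
"meadow orchard brass" → head "brass" (specifically "orchard brass"), modifier "meadow".
"orchard brass" → head "brass", modifier "orchard".
"marsh jar" → head "jar", modifier "marsh".
Assembled: [[valley [meadow [orchard brass]]] [marsh jar]].

[[valley [meadow [orchard brass]]] [marsh jar]]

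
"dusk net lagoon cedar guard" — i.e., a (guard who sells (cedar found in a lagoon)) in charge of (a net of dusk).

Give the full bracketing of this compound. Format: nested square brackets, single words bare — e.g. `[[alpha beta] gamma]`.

[[dusk net] [[lagoon cedar] guard]]

The outermost head in the paraphrase is "guard" (specifically "lagoon cedar guard"), modified by "dusk net".
"dusk net" → head "net", modifier "dusk".
"lagoon cedar guard" → head "guard", modifier "lagoon cedar".
"lagoon cedar" → head "cedar", modifier "lagoon".
So the structure is [[dusk net] [[lagoon cedar] guard]].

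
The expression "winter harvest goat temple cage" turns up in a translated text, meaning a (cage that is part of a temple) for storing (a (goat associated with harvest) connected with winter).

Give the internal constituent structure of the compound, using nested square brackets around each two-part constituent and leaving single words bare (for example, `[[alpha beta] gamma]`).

The outermost head in the paraphrase is "cage" (specifically "temple cage"), modified by "winter harvest goat".
"winter harvest goat" → head "goat" (specifically "harvest goat"), modifier "winter".
"harvest goat" → head "goat", modifier "harvest".
"temple cage" → head "cage", modifier "temple".
Assembled: [[winter [harvest goat]] [temple cage]].

[[winter [harvest goat]] [temple cage]]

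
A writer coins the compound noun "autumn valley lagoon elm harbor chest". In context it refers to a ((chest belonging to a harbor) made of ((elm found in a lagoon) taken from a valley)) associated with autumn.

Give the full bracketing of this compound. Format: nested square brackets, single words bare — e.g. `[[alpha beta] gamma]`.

The outermost head in the paraphrase is "chest" (specifically "valley lagoon elm harbor chest"), modified by "autumn".
Within "valley lagoon elm harbor chest", the head is "chest" (specifically "harbor chest") and the modifier is "valley lagoon elm".
Within "valley lagoon elm", the head is "elm" (specifically "lagoon elm") and the modifier is "valley".
Within "lagoon elm", the head is "elm" and the modifier is "lagoon".
Within "harbor chest", the head is "chest" and the modifier is "harbor".
Assembled: [autumn [[valley [lagoon elm]] [harbor chest]]].

[autumn [[valley [lagoon elm]] [harbor chest]]]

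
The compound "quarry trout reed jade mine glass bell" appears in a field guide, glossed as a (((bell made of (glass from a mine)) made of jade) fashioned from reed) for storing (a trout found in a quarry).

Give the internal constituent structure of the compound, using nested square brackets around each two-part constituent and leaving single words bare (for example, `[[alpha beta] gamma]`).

[[quarry trout] [reed [jade [[mine glass] bell]]]]

At the top level: head "bell" (specifically "reed jade mine glass bell"); modifier "quarry trout".
Within "quarry trout", the head is "trout" and the modifier is "quarry".
Within "reed jade mine glass bell", the head is "bell" (specifically "jade mine glass bell") and the modifier is "reed".
Within "jade mine glass bell", the head is "bell" (specifically "mine glass bell") and the modifier is "jade".
Within "mine glass bell", the head is "bell" and the modifier is "mine glass".
Within "mine glass", the head is "glass" and the modifier is "mine".
Putting it together: [[quarry trout] [reed [jade [[mine glass] bell]]]].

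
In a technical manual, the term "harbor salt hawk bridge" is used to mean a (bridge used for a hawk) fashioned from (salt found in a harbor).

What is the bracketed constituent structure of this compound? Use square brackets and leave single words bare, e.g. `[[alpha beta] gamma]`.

[[harbor salt] [hawk bridge]]

The outermost head in the paraphrase is "bridge" (specifically "hawk bridge"), modified by "harbor salt".
Inside "harbor salt": head "salt", modifier "harbor".
Inside "hawk bridge": head "bridge", modifier "hawk".
So the structure is [[harbor salt] [hawk bridge]].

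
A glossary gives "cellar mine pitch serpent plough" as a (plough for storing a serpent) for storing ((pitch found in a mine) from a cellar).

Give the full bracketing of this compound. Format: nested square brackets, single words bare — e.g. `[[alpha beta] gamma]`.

Overall it is a kind of plough (specifically "serpent plough"); the modifier is "cellar mine pitch".
"cellar mine pitch" → head "pitch" (specifically "mine pitch"), modifier "cellar".
"mine pitch" → head "pitch", modifier "mine".
"serpent plough" → head "plough", modifier "serpent".
So the structure is [[cellar [mine pitch]] [serpent plough]].

[[cellar [mine pitch]] [serpent plough]]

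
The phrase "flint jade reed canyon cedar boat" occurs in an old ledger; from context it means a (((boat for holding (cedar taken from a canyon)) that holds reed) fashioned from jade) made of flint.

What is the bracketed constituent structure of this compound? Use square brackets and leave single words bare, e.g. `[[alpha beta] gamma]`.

[flint [jade [reed [[canyon cedar] boat]]]]

Whole compound: head "boat" (specifically "jade reed canyon cedar boat"), modifier "flint".
"jade reed canyon cedar boat" → head "boat" (specifically "reed canyon cedar boat"), modifier "jade".
"reed canyon cedar boat" → head "boat" (specifically "canyon cedar boat"), modifier "reed".
"canyon cedar boat" → head "boat", modifier "canyon cedar".
"canyon cedar" → head "cedar", modifier "canyon".
Putting it together: [flint [jade [reed [[canyon cedar] boat]]]].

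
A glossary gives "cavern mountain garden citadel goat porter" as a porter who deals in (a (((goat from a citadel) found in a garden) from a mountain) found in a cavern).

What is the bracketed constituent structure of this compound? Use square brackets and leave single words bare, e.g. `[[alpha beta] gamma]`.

[[cavern [mountain [garden [citadel goat]]]] porter]

Overall it is a kind of porter; the modifier is "cavern mountain garden citadel goat".
"cavern mountain garden citadel goat" → head "goat" (specifically "mountain garden citadel goat"), modifier "cavern".
"mountain garden citadel goat" → head "goat" (specifically "garden citadel goat"), modifier "mountain".
"garden citadel goat" → head "goat" (specifically "citadel goat"), modifier "garden".
"citadel goat" → head "goat", modifier "citadel".
Putting it together: [[cavern [mountain [garden [citadel goat]]]] porter].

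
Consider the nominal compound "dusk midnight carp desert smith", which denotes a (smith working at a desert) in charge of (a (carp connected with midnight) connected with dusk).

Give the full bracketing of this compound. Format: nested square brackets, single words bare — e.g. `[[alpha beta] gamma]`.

[[dusk [midnight carp]] [desert smith]]

The outermost head in the paraphrase is "smith" (specifically "desert smith"), modified by "dusk midnight carp".
"dusk midnight carp" → head "carp" (specifically "midnight carp"), modifier "dusk".
"midnight carp" → head "carp", modifier "midnight".
"desert smith" → head "smith", modifier "desert".
Putting it together: [[dusk [midnight carp]] [desert smith]].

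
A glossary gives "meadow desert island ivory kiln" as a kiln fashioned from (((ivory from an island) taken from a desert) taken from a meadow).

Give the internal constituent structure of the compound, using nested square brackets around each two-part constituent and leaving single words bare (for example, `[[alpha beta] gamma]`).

[[meadow [desert [island ivory]]] kiln]

The outermost head in the paraphrase is "kiln", modified by "meadow desert island ivory".
Inside "meadow desert island ivory": head "ivory" (specifically "desert island ivory"), modifier "meadow".
Inside "desert island ivory": head "ivory" (specifically "island ivory"), modifier "desert".
Inside "island ivory": head "ivory", modifier "island".
Assembled: [[meadow [desert [island ivory]]] kiln].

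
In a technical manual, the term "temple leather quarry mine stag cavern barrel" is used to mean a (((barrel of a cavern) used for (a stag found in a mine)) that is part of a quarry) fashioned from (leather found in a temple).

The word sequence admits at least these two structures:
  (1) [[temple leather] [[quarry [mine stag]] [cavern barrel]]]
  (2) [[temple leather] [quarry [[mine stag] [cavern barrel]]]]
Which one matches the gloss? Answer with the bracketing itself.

[[temple leather] [quarry [[mine stag] [cavern barrel]]]]

The paraphrase's head is the "barrel" part ("quarry mine stag cavern barrel"); its modifier is "temple leather".
That top-level split, carried through the inner groups, gives [[temple leather] [quarry [[mine stag] [cavern barrel]]]].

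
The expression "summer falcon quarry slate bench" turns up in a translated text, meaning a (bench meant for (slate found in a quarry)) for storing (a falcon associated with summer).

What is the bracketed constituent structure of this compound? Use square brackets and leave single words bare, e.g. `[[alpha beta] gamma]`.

At the top level: head "bench" (specifically "quarry slate bench"); modifier "summer falcon".
Inside "summer falcon": head "falcon", modifier "summer".
Inside "quarry slate bench": head "bench", modifier "quarry slate".
Inside "quarry slate": head "slate", modifier "quarry".
Putting it together: [[summer falcon] [[quarry slate] bench]].

[[summer falcon] [[quarry slate] bench]]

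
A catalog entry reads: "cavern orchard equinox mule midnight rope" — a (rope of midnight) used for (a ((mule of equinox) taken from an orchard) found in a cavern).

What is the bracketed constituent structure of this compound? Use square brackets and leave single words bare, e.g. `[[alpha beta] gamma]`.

Overall it is a kind of rope (specifically "midnight rope"); the modifier is "cavern orchard equinox mule".
Inside "cavern orchard equinox mule": head "mule" (specifically "orchard equinox mule"), modifier "cavern".
Inside "orchard equinox mule": head "mule" (specifically "equinox mule"), modifier "orchard".
Inside "equinox mule": head "mule", modifier "equinox".
Inside "midnight rope": head "rope", modifier "midnight".
Putting it together: [[cavern [orchard [equinox mule]]] [midnight rope]].

[[cavern [orchard [equinox mule]]] [midnight rope]]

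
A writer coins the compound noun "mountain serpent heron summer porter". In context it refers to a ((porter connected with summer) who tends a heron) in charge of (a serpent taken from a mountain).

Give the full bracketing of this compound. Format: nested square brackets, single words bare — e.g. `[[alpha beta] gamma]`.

Overall it is a kind of porter (specifically "heron summer porter"); the modifier is "mountain serpent".
"mountain serpent" → head "serpent", modifier "mountain".
"heron summer porter" → head "porter" (specifically "summer porter"), modifier "heron".
"summer porter" → head "porter", modifier "summer".
Assembled: [[mountain serpent] [heron [summer porter]]].

[[mountain serpent] [heron [summer porter]]]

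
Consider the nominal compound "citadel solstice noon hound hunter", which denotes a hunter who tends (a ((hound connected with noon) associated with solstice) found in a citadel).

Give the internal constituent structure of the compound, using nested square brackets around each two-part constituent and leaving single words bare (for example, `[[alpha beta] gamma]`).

[[citadel [solstice [noon hound]]] hunter]

The outermost head in the paraphrase is "hunter", modified by "citadel solstice noon hound".
Within "citadel solstice noon hound", the head is "hound" (specifically "solstice noon hound") and the modifier is "citadel".
Within "solstice noon hound", the head is "hound" (specifically "noon hound") and the modifier is "solstice".
Within "noon hound", the head is "hound" and the modifier is "noon".
Putting it together: [[citadel [solstice [noon hound]]] hunter].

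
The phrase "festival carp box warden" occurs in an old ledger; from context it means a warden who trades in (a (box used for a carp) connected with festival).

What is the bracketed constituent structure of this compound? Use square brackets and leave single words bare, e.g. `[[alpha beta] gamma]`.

[[festival [carp box]] warden]

The outermost head in the paraphrase is "warden", modified by "festival carp box".
Inside "festival carp box": head "box" (specifically "carp box"), modifier "festival".
Inside "carp box": head "box", modifier "carp".
Putting it together: [[festival [carp box]] warden].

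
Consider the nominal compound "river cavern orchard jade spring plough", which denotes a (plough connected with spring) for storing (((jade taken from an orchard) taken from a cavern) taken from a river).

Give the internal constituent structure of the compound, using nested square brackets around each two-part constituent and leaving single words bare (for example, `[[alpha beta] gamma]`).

At the top level: head "plough" (specifically "spring plough"); modifier "river cavern orchard jade".
"river cavern orchard jade" → head "jade" (specifically "cavern orchard jade"), modifier "river".
"cavern orchard jade" → head "jade" (specifically "orchard jade"), modifier "cavern".
"orchard jade" → head "jade", modifier "orchard".
"spring plough" → head "plough", modifier "spring".
So the structure is [[river [cavern [orchard jade]]] [spring plough]].

[[river [cavern [orchard jade]]] [spring plough]]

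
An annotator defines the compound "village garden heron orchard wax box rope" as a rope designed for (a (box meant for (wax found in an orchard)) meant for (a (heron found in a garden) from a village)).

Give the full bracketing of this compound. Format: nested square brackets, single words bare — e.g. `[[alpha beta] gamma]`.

[[[village [garden heron]] [[orchard wax] box]] rope]

The outermost head in the paraphrase is "rope", modified by "village garden heron orchard wax box".
"village garden heron orchard wax box" → head "box" (specifically "orchard wax box"), modifier "village garden heron".
"village garden heron" → head "heron" (specifically "garden heron"), modifier "village".
"garden heron" → head "heron", modifier "garden".
"orchard wax box" → head "box", modifier "orchard wax".
"orchard wax" → head "wax", modifier "orchard".
Assembled: [[[village [garden heron]] [[orchard wax] box]] rope].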